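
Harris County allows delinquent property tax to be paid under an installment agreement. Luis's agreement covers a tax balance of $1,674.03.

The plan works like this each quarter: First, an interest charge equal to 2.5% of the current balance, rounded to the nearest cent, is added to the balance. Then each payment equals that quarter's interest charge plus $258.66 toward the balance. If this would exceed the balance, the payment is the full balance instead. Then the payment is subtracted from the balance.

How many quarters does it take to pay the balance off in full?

Quarter 1: opening $1,674.03; interest $41.85 → $1,715.88; payment $300.51; balance $1,415.37
Quarter 2: opening $1,415.37; interest $35.38 → $1,450.75; payment $294.04; balance $1,156.71
Quarter 3: opening $1,156.71; interest $28.92 → $1,185.63; payment $287.58; balance $898.05
Quarter 4: opening $898.05; interest $22.45 → $920.50; payment $281.11; balance $639.39
Quarter 5: opening $639.39; interest $15.98 → $655.37; payment $274.64; balance $380.73
Quarter 6: opening $380.73; interest $9.52 → $390.25; payment $268.18; balance $122.07
Quarter 7: opening $122.07; interest $3.05 → $125.12; payment $125.12; balance $0.00
Balance reaches $0.00 in quarter 7.

7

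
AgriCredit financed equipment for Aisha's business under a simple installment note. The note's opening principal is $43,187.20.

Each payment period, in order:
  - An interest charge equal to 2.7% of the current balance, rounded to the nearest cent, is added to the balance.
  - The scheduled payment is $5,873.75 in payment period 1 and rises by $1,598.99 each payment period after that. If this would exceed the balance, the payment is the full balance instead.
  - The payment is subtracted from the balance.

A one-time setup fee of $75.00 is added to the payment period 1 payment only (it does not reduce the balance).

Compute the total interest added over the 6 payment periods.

$4,138.53

Payment period 1: $43,187.20 +$1,166.05 interest = $44,353.25; pay $5,873.75 (+ $75.00 fee) → $38,479.50
Payment period 2: $38,479.50 +$1,038.95 interest = $39,518.45; pay $7,472.74 → $32,045.71
Payment period 3: $32,045.71 +$865.23 interest = $32,910.94; pay $9,071.73 → $23,839.21
Payment period 4: $23,839.21 +$643.66 interest = $24,482.87; pay $10,670.72 → $13,812.15
Payment period 5: $13,812.15 +$372.93 interest = $14,185.08; pay $12,269.71 → $1,915.37
Payment period 6: $1,915.37 +$51.71 interest = $1,967.08; pay $1,967.08 → $0.00
Total interest: $1,166.05 + $1,038.95 + $865.23 + $643.66 + $372.93 + $51.71 = $4,138.53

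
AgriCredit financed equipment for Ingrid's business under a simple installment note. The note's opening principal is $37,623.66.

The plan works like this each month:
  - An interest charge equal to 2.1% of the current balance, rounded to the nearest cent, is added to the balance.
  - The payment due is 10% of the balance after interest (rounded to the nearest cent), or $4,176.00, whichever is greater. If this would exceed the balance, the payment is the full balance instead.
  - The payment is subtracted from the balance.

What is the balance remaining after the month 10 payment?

$379.02

Month 1: $37,623.66 +$790.10 interest = $38,413.76; pay $4,176.00 → $34,237.76
Month 2: $34,237.76 +$718.99 interest = $34,956.75; pay $4,176.00 → $30,780.75
Month 3: $30,780.75 +$646.40 interest = $31,427.15; pay $4,176.00 → $27,251.15
Month 4: $27,251.15 +$572.27 interest = $27,823.42; pay $4,176.00 → $23,647.42
Month 5: $23,647.42 +$496.60 interest = $24,144.02; pay $4,176.00 → $19,968.02
Month 6: $19,968.02 +$419.33 interest = $20,387.35; pay $4,176.00 → $16,211.35
Month 7: $16,211.35 +$340.44 interest = $16,551.79; pay $4,176.00 → $12,375.79
Month 8: $12,375.79 +$259.89 interest = $12,635.68; pay $4,176.00 → $8,459.68
Month 9: $8,459.68 +$177.65 interest = $8,637.33; pay $4,176.00 → $4,461.33
Month 10: $4,461.33 +$93.69 interest = $4,555.02; pay $4,176.00 → $379.02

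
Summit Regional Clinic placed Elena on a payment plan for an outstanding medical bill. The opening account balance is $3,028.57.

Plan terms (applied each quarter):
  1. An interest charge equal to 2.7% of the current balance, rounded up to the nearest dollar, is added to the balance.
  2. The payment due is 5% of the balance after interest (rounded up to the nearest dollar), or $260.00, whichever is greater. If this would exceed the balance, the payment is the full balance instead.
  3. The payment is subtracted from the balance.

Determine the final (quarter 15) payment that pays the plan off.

Quarter 1: $3,028.57 +$82.00 interest = $3,110.57; pay $260.00 → $2,850.57
Quarter 2: $2,850.57 +$77.00 interest = $2,927.57; pay $260.00 → $2,667.57
Quarter 3: $2,667.57 +$73.00 interest = $2,740.57; pay $260.00 → $2,480.57
Quarter 4: $2,480.57 +$67.00 interest = $2,547.57; pay $260.00 → $2,287.57
Quarter 5: $2,287.57 +$62.00 interest = $2,349.57; pay $260.00 → $2,089.57
Quarter 6: $2,089.57 +$57.00 interest = $2,146.57; pay $260.00 → $1,886.57
Quarter 7: $1,886.57 +$51.00 interest = $1,937.57; pay $260.00 → $1,677.57
Quarter 8: $1,677.57 +$46.00 interest = $1,723.57; pay $260.00 → $1,463.57
Quarter 9: $1,463.57 +$40.00 interest = $1,503.57; pay $260.00 → $1,243.57
Quarter 10: $1,243.57 +$34.00 interest = $1,277.57; pay $260.00 → $1,017.57
Quarter 11: $1,017.57 +$28.00 interest = $1,045.57; pay $260.00 → $785.57
Quarter 12: $785.57 +$22.00 interest = $807.57; pay $260.00 → $547.57
Quarter 13: $547.57 +$15.00 interest = $562.57; pay $260.00 → $302.57
Quarter 14: $302.57 +$9.00 interest = $311.57; pay $260.00 → $51.57
Quarter 15: $51.57 +$2.00 interest = $53.57; pay $53.57 → $0.00

$53.57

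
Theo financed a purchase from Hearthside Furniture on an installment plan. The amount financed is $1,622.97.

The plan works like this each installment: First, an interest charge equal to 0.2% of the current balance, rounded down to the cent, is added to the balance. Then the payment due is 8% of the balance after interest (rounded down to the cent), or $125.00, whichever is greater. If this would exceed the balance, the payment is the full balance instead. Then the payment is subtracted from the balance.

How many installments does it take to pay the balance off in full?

14

Installment 1: opening $1,622.97; interest $3.24 → $1,626.21; payment $130.09; balance $1,496.12
Installment 2: opening $1,496.12; interest $2.99 → $1,499.11; payment $125.00; balance $1,374.11
Installment 3: opening $1,374.11; interest $2.74 → $1,376.85; payment $125.00; balance $1,251.85
Installment 4: opening $1,251.85; interest $2.50 → $1,254.35; payment $125.00; balance $1,129.35
Installment 5: opening $1,129.35; interest $2.25 → $1,131.60; payment $125.00; balance $1,006.60
Installment 6: opening $1,006.60; interest $2.01 → $1,008.61; payment $125.00; balance $883.61
Installment 7: opening $883.61; interest $1.76 → $885.37; payment $125.00; balance $760.37
Installment 8: opening $760.37; interest $1.52 → $761.89; payment $125.00; balance $636.89
Installment 9: opening $636.89; interest $1.27 → $638.16; payment $125.00; balance $513.16
Installment 10: opening $513.16; interest $1.02 → $514.18; payment $125.00; balance $389.18
Installment 11: opening $389.18; interest $0.77 → $389.95; payment $125.00; balance $264.95
Installment 12: opening $264.95; interest $0.52 → $265.47; payment $125.00; balance $140.47
Installment 13: opening $140.47; interest $0.28 → $140.75; payment $125.00; balance $15.75
Installment 14: opening $15.75; interest $0.03 → $15.78; payment $15.78; balance $0.00
Balance reaches $0.00 in installment 14.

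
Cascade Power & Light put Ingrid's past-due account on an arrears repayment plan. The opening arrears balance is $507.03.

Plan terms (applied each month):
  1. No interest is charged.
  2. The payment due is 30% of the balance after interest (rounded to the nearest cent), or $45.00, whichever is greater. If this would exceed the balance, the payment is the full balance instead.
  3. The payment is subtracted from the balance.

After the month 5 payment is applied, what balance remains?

Month 1: $507.03 − $152.11 → $354.92
Month 2: $354.92 − $106.48 → $248.44
Month 3: $248.44 − $74.53 → $173.91
Month 4: $173.91 − $52.17 → $121.74
Month 5: $121.74 − $45.00 → $76.74

$76.74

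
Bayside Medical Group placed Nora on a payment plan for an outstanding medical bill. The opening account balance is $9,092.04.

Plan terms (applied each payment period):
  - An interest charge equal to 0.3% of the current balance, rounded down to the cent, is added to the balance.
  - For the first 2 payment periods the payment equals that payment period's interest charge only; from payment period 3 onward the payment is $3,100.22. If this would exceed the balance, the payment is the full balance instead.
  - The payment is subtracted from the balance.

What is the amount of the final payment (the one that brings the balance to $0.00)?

Payment period 1: opening $9,092.04; interest $27.27 → $9,119.31; payment $27.27; balance $9,092.04
Payment period 2: opening $9,092.04; interest $27.27 → $9,119.31; payment $27.27; balance $9,092.04
Payment period 3: opening $9,092.04; interest $27.27 → $9,119.31; payment $3,100.22; balance $6,019.09
Payment period 4: opening $6,019.09; interest $18.05 → $6,037.14; payment $3,100.22; balance $2,936.92
Payment period 5: opening $2,936.92; interest $8.81 → $2,945.73; payment $2,945.73; balance $0.00

$2,945.73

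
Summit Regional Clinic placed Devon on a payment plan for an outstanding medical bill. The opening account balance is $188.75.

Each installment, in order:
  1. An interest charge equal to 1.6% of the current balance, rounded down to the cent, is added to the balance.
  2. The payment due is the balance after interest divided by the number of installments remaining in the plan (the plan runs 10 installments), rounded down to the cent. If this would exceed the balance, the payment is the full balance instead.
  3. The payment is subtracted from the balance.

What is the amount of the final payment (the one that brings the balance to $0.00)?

Installment 1: $188.75 +$3.02 interest = $191.77; pay $19.17 → $172.60
Installment 2: $172.60 +$2.76 interest = $175.36; pay $19.48 → $155.88
Installment 3: $155.88 +$2.49 interest = $158.37; pay $19.79 → $138.58
Installment 4: $138.58 +$2.21 interest = $140.79; pay $20.11 → $120.68
Installment 5: $120.68 +$1.93 interest = $122.61; pay $20.43 → $102.18
Installment 6: $102.18 +$1.63 interest = $103.81; pay $20.76 → $83.05
Installment 7: $83.05 +$1.32 interest = $84.37; pay $21.09 → $63.28
Installment 8: $63.28 +$1.01 interest = $64.29; pay $21.43 → $42.86
Installment 9: $42.86 +$0.68 interest = $43.54; pay $21.77 → $21.77
Installment 10: $21.77 +$0.34 interest = $22.11; pay $22.11 → $0.00

$22.11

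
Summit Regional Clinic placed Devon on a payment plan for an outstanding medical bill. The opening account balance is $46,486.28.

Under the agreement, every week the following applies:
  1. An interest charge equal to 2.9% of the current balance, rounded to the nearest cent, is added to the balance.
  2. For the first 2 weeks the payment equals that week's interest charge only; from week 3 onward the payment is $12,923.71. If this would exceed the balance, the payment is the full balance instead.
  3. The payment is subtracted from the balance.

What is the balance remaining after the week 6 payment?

Week 1: opening $46,486.28; interest $1,348.10 → $47,834.38; payment $1,348.10; balance $46,486.28
Week 2: opening $46,486.28; interest $1,348.10 → $47,834.38; payment $1,348.10; balance $46,486.28
Week 3: opening $46,486.28; interest $1,348.10 → $47,834.38; payment $12,923.71; balance $34,910.67
Week 4: opening $34,910.67; interest $1,012.41 → $35,923.08; payment $12,923.71; balance $22,999.37
Week 5: opening $22,999.37; interest $666.98 → $23,666.35; payment $12,923.71; balance $10,742.64
Week 6: opening $10,742.64; interest $311.54 → $11,054.18; payment $11,054.18; balance $0.00

$0.00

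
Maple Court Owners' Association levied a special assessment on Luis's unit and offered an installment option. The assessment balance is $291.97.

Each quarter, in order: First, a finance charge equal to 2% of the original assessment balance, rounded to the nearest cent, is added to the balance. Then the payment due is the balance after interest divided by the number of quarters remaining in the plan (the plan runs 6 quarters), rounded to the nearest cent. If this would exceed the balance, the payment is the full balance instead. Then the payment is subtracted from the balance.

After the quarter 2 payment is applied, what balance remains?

$203.21

Quarter 1: $291.97 +$5.84 interest = $297.81; pay $49.64 → $248.17
Quarter 2: $248.17 +$5.84 interest = $254.01; pay $50.80 → $203.21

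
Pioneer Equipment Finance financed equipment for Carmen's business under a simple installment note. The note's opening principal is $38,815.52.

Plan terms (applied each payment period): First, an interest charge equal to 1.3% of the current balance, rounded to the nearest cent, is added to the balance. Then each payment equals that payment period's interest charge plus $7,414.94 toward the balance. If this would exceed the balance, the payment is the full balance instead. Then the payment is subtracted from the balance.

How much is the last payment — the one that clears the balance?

$1,763.45

Payment period 1: opening $38,815.52; interest $504.60 → $39,320.12; payment $7,919.54; balance $31,400.58
Payment period 2: opening $31,400.58; interest $408.21 → $31,808.79; payment $7,823.15; balance $23,985.64
Payment period 3: opening $23,985.64; interest $311.81 → $24,297.45; payment $7,726.75; balance $16,570.70
Payment period 4: opening $16,570.70; interest $215.42 → $16,786.12; payment $7,630.36; balance $9,155.76
Payment period 5: opening $9,155.76; interest $119.02 → $9,274.78; payment $7,533.96; balance $1,740.82
Payment period 6: opening $1,740.82; interest $22.63 → $1,763.45; payment $1,763.45; balance $0.00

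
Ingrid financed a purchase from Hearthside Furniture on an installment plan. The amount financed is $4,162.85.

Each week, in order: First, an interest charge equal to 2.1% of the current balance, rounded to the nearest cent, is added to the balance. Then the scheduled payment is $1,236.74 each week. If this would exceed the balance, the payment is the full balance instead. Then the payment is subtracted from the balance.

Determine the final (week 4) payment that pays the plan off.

# | Opening | Interest | Payment | End bal
1 | $4,162.85 | $87.42 | $1,236.74 | $3,013.53
2 | $3,013.53 | $63.28 | $1,236.74 | $1,840.07
3 | $1,840.07 | $38.64 | $1,236.74 | $641.97
4 | $641.97 | $13.48 | $655.45 | $0.00

$655.45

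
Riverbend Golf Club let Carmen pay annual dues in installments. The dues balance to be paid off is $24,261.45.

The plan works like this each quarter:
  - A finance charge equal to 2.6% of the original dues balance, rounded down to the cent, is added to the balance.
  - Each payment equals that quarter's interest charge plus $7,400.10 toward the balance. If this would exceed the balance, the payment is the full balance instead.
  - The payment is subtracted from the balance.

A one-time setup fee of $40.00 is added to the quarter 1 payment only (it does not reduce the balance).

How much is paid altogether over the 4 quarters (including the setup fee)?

$26,824.61

Quarter 1: opening $24,261.45; interest $630.79 → $24,892.24; payment $8,030.89 (+ $40.00 fee); balance $16,861.35
Quarter 2: opening $16,861.35; interest $630.79 → $17,492.14; payment $8,030.89; balance $9,461.25
Quarter 3: opening $9,461.25; interest $630.79 → $10,092.04; payment $8,030.89; balance $2,061.15
Quarter 4: opening $2,061.15; interest $630.79 → $2,691.94; payment $2,691.94; balance $0.00
Total paid: $26,824.61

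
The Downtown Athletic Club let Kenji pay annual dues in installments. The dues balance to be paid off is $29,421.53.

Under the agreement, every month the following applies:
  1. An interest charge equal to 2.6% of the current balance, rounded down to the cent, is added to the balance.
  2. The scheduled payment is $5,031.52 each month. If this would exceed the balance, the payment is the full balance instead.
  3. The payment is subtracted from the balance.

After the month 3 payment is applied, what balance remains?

$16,286.15

Month 1: opening $29,421.53; interest $764.95 → $30,186.48; payment $5,031.52; balance $25,154.96
Month 2: opening $25,154.96; interest $654.02 → $25,808.98; payment $5,031.52; balance $20,777.46
Month 3: opening $20,777.46; interest $540.21 → $21,317.67; payment $5,031.52; balance $16,286.15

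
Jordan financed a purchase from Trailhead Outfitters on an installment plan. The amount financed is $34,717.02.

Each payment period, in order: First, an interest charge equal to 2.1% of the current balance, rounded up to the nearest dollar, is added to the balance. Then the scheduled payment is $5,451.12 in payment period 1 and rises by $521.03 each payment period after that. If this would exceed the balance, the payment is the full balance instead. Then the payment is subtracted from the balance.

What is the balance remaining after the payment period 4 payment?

Payment period 1: $34,717.02 +$730.00 interest = $35,447.02; pay $5,451.12 → $29,995.90
Payment period 2: $29,995.90 +$630.00 interest = $30,625.90; pay $5,972.15 → $24,653.75
Payment period 3: $24,653.75 +$518.00 interest = $25,171.75; pay $6,493.18 → $18,678.57
Payment period 4: $18,678.57 +$393.00 interest = $19,071.57; pay $7,014.21 → $12,057.36

$12,057.36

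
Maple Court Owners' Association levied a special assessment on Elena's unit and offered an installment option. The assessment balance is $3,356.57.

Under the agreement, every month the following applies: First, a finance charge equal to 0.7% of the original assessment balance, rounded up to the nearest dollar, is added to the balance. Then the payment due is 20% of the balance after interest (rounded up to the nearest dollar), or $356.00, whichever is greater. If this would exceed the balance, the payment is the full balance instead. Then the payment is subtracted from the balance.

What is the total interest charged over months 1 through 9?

# | Opening | Interest | Payment | End bal
1 | $3,356.57 | $24.00 | $677.00 | $2,703.57
2 | $2,703.57 | $24.00 | $546.00 | $2,181.57
3 | $2,181.57 | $24.00 | $442.00 | $1,763.57
4 | $1,763.57 | $24.00 | $358.00 | $1,429.57
5 | $1,429.57 | $24.00 | $356.00 | $1,097.57
6 | $1,097.57 | $24.00 | $356.00 | $765.57
7 | $765.57 | $24.00 | $356.00 | $433.57
8 | $433.57 | $24.00 | $356.00 | $101.57
9 | $101.57 | $24.00 | $125.57 | $0.00
Total interest: $24.00 + $24.00 + $24.00 + $24.00 + $24.00 + $24.00 + $24.00 + $24.00 + $24.00 = $216.00

$216.00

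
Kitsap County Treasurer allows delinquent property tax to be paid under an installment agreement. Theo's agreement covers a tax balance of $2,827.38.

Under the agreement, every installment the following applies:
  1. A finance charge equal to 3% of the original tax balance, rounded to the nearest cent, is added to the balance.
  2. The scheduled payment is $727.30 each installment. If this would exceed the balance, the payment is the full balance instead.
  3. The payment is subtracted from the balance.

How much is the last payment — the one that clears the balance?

# | Opening | Interest | Payment | End bal
1 | $2,827.38 | $84.82 | $727.30 | $2,184.90
2 | $2,184.90 | $84.82 | $727.30 | $1,542.42
3 | $1,542.42 | $84.82 | $727.30 | $899.94
4 | $899.94 | $84.82 | $727.30 | $257.46
5 | $257.46 | $84.82 | $342.28 | $0.00

$342.28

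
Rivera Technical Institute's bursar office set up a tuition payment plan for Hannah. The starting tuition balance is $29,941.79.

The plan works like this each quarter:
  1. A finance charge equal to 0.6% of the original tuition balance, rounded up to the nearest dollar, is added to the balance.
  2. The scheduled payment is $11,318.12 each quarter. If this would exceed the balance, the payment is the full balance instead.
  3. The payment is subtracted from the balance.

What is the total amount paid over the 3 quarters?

$30,481.79

Quarter 1: $29,941.79 +$180.00 interest = $30,121.79; pay $11,318.12 → $18,803.67
Quarter 2: $18,803.67 +$180.00 interest = $18,983.67; pay $11,318.12 → $7,665.55
Quarter 3: $7,665.55 +$180.00 interest = $7,845.55; pay $7,845.55 → $0.00
Total paid: $30,481.79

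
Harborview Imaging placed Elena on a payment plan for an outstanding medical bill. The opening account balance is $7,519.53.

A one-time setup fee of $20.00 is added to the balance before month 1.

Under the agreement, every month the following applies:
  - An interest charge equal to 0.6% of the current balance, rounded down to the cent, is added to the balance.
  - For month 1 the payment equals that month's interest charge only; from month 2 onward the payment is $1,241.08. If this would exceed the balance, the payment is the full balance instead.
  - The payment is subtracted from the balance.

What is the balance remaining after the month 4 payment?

$3,930.42

# | Opening | Interest | Payment | End bal
1 | $7,539.53 | $45.23 | $45.23 | $7,539.53
2 | $7,539.53 | $45.23 | $1,241.08 | $6,343.68
3 | $6,343.68 | $38.06 | $1,241.08 | $5,140.66
4 | $5,140.66 | $30.84 | $1,241.08 | $3,930.42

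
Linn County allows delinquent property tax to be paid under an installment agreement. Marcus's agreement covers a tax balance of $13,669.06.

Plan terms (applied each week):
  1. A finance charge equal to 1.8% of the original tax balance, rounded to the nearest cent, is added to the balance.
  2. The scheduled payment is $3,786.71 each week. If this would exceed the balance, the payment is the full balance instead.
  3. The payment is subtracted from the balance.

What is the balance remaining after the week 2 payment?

$6,587.72

Week 1: opening $13,669.06; interest $246.04 → $13,915.10; payment $3,786.71; balance $10,128.39
Week 2: opening $10,128.39; interest $246.04 → $10,374.43; payment $3,786.71; balance $6,587.72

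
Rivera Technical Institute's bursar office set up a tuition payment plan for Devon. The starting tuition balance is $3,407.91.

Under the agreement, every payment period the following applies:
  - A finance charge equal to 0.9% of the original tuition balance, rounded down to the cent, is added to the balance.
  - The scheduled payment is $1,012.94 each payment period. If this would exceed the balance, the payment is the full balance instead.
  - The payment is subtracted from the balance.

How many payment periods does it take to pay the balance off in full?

4

Payment period 1: $3,407.91 +$30.67 interest = $3,438.58; pay $1,012.94 → $2,425.64
Payment period 2: $2,425.64 +$30.67 interest = $2,456.31; pay $1,012.94 → $1,443.37
Payment period 3: $1,443.37 +$30.67 interest = $1,474.04; pay $1,012.94 → $461.10
Payment period 4: $461.10 +$30.67 interest = $491.77; pay $491.77 → $0.00
Balance reaches $0.00 in payment period 4.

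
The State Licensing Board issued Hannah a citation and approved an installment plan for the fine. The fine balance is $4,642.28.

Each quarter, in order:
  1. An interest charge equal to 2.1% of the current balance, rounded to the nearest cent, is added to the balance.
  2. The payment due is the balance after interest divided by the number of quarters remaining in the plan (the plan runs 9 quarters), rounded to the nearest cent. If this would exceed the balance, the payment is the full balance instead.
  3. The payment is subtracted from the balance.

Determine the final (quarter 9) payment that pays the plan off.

Quarter 1: opening $4,642.28; interest $97.49 → $4,739.77; payment $526.64; balance $4,213.13
Quarter 2: opening $4,213.13; interest $88.48 → $4,301.61; payment $537.70; balance $3,763.91
Quarter 3: opening $3,763.91; interest $79.04 → $3,842.95; payment $548.99; balance $3,293.96
Quarter 4: opening $3,293.96; interest $69.17 → $3,363.13; payment $560.52; balance $2,802.61
Quarter 5: opening $2,802.61; interest $58.85 → $2,861.46; payment $572.29; balance $2,289.17
Quarter 6: opening $2,289.17; interest $48.07 → $2,337.24; payment $584.31; balance $1,752.93
Quarter 7: opening $1,752.93; interest $36.81 → $1,789.74; payment $596.58; balance $1,193.16
Quarter 8: opening $1,193.16; interest $25.06 → $1,218.22; payment $609.11; balance $609.11
Quarter 9: opening $609.11; interest $12.79 → $621.90; payment $621.90; balance $0.00

$621.90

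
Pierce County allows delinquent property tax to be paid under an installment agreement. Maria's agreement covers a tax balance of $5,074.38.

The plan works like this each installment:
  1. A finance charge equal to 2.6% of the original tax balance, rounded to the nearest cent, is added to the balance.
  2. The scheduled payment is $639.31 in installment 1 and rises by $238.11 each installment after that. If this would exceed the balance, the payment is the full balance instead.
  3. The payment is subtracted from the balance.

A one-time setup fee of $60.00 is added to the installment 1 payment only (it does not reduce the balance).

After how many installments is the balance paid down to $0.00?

6

Installment 1: opening $5,074.38; interest $131.93 → $5,206.31; payment $639.31 (+ $60.00 fee); balance $4,567.00
Installment 2: opening $4,567.00; interest $131.93 → $4,698.93; payment $877.42; balance $3,821.51
Installment 3: opening $3,821.51; interest $131.93 → $3,953.44; payment $1,115.53; balance $2,837.91
Installment 4: opening $2,837.91; interest $131.93 → $2,969.84; payment $1,353.64; balance $1,616.20
Installment 5: opening $1,616.20; interest $131.93 → $1,748.13; payment $1,591.75; balance $156.38
Installment 6: opening $156.38; interest $131.93 → $288.31; payment $288.31; balance $0.00
Balance reaches $0.00 in installment 6.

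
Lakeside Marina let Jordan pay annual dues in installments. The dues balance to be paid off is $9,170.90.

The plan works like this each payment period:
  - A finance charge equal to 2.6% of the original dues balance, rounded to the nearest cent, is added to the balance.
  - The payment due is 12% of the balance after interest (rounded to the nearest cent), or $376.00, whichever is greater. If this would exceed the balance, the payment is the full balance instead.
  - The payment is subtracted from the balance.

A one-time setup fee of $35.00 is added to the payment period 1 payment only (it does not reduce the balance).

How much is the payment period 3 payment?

$928.18

# | Opening | Interest | Payment | Fee | End bal
1 | $9,170.90 | $238.44 | $1,129.12 | $35.00 | $8,280.22
2 | $8,280.22 | $238.44 | $1,022.24 | — | $7,496.42
3 | $7,496.42 | $238.44 | $928.18 | — | $6,806.68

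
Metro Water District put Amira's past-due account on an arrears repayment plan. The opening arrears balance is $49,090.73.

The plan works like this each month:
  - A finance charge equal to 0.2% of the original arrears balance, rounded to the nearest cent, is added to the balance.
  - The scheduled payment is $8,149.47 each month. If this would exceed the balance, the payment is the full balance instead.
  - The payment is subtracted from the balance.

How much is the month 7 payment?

$881.17

# | Opening | Interest | Payment | End bal
1 | $49,090.73 | $98.18 | $8,149.47 | $41,039.44
2 | $41,039.44 | $98.18 | $8,149.47 | $32,988.15
3 | $32,988.15 | $98.18 | $8,149.47 | $24,936.86
4 | $24,936.86 | $98.18 | $8,149.47 | $16,885.57
5 | $16,885.57 | $98.18 | $8,149.47 | $8,834.28
6 | $8,834.28 | $98.18 | $8,149.47 | $782.99
7 | $782.99 | $98.18 | $881.17 | $0.00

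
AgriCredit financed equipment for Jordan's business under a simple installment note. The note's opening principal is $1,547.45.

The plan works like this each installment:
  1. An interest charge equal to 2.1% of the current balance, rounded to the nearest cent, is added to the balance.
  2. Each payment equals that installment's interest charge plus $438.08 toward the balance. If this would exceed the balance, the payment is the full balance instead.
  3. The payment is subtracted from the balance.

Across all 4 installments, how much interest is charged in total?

$74.80

Installment 1: $1,547.45 +$32.50 interest = $1,579.95; pay $470.58 → $1,109.37
Installment 2: $1,109.37 +$23.30 interest = $1,132.67; pay $461.38 → $671.29
Installment 3: $671.29 +$14.10 interest = $685.39; pay $452.18 → $233.21
Installment 4: $233.21 +$4.90 interest = $238.11; pay $238.11 → $0.00
Total interest: $32.50 + $23.30 + $14.10 + $4.90 = $74.80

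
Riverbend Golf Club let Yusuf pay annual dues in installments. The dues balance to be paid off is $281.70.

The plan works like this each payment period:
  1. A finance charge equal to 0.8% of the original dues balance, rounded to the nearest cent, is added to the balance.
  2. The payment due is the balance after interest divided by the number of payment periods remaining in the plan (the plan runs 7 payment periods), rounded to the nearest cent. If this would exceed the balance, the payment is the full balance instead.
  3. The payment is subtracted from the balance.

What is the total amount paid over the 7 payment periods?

Payment period 1: opening $281.70; interest $2.25 → $283.95; payment $40.56; balance $243.39
Payment period 2: opening $243.39; interest $2.25 → $245.64; payment $40.94; balance $204.70
Payment period 3: opening $204.70; interest $2.25 → $206.95; payment $41.39; balance $165.56
Payment period 4: opening $165.56; interest $2.25 → $167.81; payment $41.95; balance $125.86
Payment period 5: opening $125.86; interest $2.25 → $128.11; payment $42.70; balance $85.41
Payment period 6: opening $85.41; interest $2.25 → $87.66; payment $43.83; balance $43.83
Payment period 7: opening $43.83; interest $2.25 → $46.08; payment $46.08; balance $0.00
Total paid: $297.45

$297.45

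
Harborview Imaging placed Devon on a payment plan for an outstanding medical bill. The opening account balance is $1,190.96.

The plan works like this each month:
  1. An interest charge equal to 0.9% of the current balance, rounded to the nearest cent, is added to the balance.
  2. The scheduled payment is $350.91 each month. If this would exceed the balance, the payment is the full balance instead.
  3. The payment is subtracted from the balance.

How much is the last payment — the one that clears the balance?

Month 1: opening $1,190.96; interest $10.72 → $1,201.68; payment $350.91; balance $850.77
Month 2: opening $850.77; interest $7.66 → $858.43; payment $350.91; balance $507.52
Month 3: opening $507.52; interest $4.57 → $512.09; payment $350.91; balance $161.18
Month 4: opening $161.18; interest $1.45 → $162.63; payment $162.63; balance $0.00

$162.63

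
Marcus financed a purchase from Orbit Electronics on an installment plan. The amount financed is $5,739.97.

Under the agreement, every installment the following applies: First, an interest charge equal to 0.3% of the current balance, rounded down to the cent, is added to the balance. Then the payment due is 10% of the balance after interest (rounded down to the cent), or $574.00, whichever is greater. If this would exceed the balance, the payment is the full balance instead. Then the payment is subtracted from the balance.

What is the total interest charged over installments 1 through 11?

# | Opening | Interest | Payment | End bal
1 | $5,739.97 | $17.21 | $575.71 | $5,181.47
2 | $5,181.47 | $15.54 | $574.00 | $4,623.01
3 | $4,623.01 | $13.86 | $574.00 | $4,062.87
4 | $4,062.87 | $12.18 | $574.00 | $3,501.05
5 | $3,501.05 | $10.50 | $574.00 | $2,937.55
6 | $2,937.55 | $8.81 | $574.00 | $2,372.36
7 | $2,372.36 | $7.11 | $574.00 | $1,805.47
8 | $1,805.47 | $5.41 | $574.00 | $1,236.88
9 | $1,236.88 | $3.71 | $574.00 | $666.59
10 | $666.59 | $1.99 | $574.00 | $94.58
11 | $94.58 | $0.28 | $94.86 | $0.00
Total interest: $17.21 + $15.54 + $13.86 + $12.18 + $10.50 + $8.81 + $7.11 + $5.41 + $3.71 + $1.99 + $0.28 = $96.60

$96.60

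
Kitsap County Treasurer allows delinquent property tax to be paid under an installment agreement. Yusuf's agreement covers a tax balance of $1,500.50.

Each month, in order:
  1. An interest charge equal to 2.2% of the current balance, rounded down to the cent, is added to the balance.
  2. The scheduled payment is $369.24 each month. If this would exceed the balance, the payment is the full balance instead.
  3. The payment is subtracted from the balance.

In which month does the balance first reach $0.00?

5

Month 1: opening $1,500.50; interest $33.01 → $1,533.51; payment $369.24; balance $1,164.27
Month 2: opening $1,164.27; interest $25.61 → $1,189.88; payment $369.24; balance $820.64
Month 3: opening $820.64; interest $18.05 → $838.69; payment $369.24; balance $469.45
Month 4: opening $469.45; interest $10.32 → $479.77; payment $369.24; balance $110.53
Month 5: opening $110.53; interest $2.43 → $112.96; payment $112.96; balance $0.00
Balance reaches $0.00 in month 5.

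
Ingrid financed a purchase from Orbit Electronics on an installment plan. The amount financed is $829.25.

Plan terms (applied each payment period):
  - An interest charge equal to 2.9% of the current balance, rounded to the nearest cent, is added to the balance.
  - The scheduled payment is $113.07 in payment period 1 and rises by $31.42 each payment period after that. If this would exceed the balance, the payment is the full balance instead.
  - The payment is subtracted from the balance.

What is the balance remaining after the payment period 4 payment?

$265.19

# | Opening | Interest | Payment | End bal
1 | $829.25 | $24.05 | $113.07 | $740.23
2 | $740.23 | $21.47 | $144.49 | $617.21
3 | $617.21 | $17.90 | $175.91 | $459.20
4 | $459.20 | $13.32 | $207.33 | $265.19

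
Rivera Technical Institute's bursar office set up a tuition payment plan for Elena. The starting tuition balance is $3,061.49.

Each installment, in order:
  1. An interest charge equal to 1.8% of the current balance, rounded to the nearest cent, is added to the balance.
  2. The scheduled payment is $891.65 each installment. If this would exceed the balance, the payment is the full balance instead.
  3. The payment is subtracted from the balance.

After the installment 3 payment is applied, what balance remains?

Installment 1: opening $3,061.49; interest $55.11 → $3,116.60; payment $891.65; balance $2,224.95
Installment 2: opening $2,224.95; interest $40.05 → $2,265.00; payment $891.65; balance $1,373.35
Installment 3: opening $1,373.35; interest $24.72 → $1,398.07; payment $891.65; balance $506.42

$506.42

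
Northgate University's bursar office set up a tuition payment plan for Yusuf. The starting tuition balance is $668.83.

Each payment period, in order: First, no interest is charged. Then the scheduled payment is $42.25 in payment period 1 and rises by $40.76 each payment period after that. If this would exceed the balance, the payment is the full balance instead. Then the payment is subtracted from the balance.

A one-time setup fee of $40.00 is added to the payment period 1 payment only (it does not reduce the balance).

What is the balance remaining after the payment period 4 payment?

Payment period 1: opening $668.83; payment $42.25 (+ $40.00 fee); balance $626.58
Payment period 2: opening $626.58; payment $83.01; balance $543.57
Payment period 3: opening $543.57; payment $123.77; balance $419.80
Payment period 4: opening $419.80; payment $164.53; balance $255.27

$255.27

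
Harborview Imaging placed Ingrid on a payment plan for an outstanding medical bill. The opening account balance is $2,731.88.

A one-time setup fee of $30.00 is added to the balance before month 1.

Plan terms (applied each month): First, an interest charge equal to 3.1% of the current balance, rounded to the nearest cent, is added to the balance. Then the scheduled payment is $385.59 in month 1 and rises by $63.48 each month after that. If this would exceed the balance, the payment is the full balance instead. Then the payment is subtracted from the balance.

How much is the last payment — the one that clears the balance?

$527.16

# | Opening | Interest | Payment | End bal
1 | $2,761.88 | $85.62 | $385.59 | $2,461.91
2 | $2,461.91 | $76.32 | $449.07 | $2,089.16
3 | $2,089.16 | $64.76 | $512.55 | $1,641.37
4 | $1,641.37 | $50.88 | $576.03 | $1,116.22
5 | $1,116.22 | $34.60 | $639.51 | $511.31
6 | $511.31 | $15.85 | $527.16 | $0.00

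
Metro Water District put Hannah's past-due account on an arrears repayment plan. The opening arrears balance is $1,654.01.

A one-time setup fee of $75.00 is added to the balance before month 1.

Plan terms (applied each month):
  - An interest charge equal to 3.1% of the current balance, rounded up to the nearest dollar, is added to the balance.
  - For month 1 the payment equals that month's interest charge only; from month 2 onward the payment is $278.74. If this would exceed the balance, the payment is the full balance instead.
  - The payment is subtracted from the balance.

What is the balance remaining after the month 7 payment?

Month 1: $1,729.01 +$54.00 interest = $1,783.01; pay $54.00 → $1,729.01
Month 2: $1,729.01 +$54.00 interest = $1,783.01; pay $278.74 → $1,504.27
Month 3: $1,504.27 +$47.00 interest = $1,551.27; pay $278.74 → $1,272.53
Month 4: $1,272.53 +$40.00 interest = $1,312.53; pay $278.74 → $1,033.79
Month 5: $1,033.79 +$33.00 interest = $1,066.79; pay $278.74 → $788.05
Month 6: $788.05 +$25.00 interest = $813.05; pay $278.74 → $534.31
Month 7: $534.31 +$17.00 interest = $551.31; pay $278.74 → $272.57

$272.57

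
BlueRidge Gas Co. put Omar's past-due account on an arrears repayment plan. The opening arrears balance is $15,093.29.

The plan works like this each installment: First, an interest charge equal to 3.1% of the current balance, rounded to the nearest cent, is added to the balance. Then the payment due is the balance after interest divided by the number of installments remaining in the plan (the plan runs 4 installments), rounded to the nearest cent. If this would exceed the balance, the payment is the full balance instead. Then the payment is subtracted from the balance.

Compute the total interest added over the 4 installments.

$1,206.56

Installment 1: $15,093.29 +$467.89 interest = $15,561.18; pay $3,890.30 → $11,670.88
Installment 2: $11,670.88 +$361.80 interest = $12,032.68; pay $4,010.89 → $8,021.79
Installment 3: $8,021.79 +$248.68 interest = $8,270.47; pay $4,135.24 → $4,135.23
Installment 4: $4,135.23 +$128.19 interest = $4,263.42; pay $4,263.42 → $0.00
Total interest: $467.89 + $361.80 + $248.68 + $128.19 = $1,206.56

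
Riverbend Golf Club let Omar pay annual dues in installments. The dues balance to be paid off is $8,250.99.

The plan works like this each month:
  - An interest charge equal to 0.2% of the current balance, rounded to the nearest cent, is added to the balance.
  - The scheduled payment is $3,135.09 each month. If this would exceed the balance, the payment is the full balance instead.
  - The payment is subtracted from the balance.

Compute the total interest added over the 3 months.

$30.78

# | Opening | Interest | Payment | End bal
1 | $8,250.99 | $16.50 | $3,135.09 | $5,132.40
2 | $5,132.40 | $10.26 | $3,135.09 | $2,007.57
3 | $2,007.57 | $4.02 | $2,011.59 | $0.00
Total interest: $16.50 + $10.26 + $4.02 = $30.78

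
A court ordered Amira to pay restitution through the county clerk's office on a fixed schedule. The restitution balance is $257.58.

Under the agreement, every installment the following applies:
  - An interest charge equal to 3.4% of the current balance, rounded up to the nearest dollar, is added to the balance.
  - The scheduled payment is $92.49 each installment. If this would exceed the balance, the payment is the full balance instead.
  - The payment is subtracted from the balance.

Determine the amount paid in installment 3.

Installment 1: $257.58 +$9.00 interest = $266.58; pay $92.49 → $174.09
Installment 2: $174.09 +$6.00 interest = $180.09; pay $92.49 → $87.60
Installment 3: $87.60 +$3.00 interest = $90.60; pay $90.60 → $0.00

$90.60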